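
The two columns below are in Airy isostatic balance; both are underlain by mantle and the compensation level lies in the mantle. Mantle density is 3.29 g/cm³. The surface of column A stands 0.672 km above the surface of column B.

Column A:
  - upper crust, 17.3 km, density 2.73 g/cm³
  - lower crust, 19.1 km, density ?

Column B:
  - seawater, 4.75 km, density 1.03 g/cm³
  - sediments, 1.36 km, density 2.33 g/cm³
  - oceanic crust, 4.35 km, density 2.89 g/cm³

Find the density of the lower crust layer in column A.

Take the compensation level at the base of the deeper column (depth z_c below the surface of column A) and equate Σ ρ_i t_i down to z_c; mantle fills any gap and the z_c terms cancel.
Column A: 17.3×2.73 + 19.1×ρ + (z_c − 36.4)×3.29
Column B: 0.672×0 + 4.75×1.03 + 1.36×2.33 + 4.35×2.89 + (z_c − 0.672 − 10.46)×3.29
The z_c×3.29 term appears on both sides and cancels. Collect the known terms of each column as K = Σ(ρt)_known − 3.29 × (depth of known layers): K_A = 47.229 − 3.29×36.4 = −72.527; K_B = 20.6328 − 3.29×(0.672 + 10.46) = −15.99148.
Balance: K_A + 19.1×ρ = K_B, so ρ = (K_B − K_A)/19.1 = 56.5355/19.1 = 2.96 g/cm³.

2.96 g/cm³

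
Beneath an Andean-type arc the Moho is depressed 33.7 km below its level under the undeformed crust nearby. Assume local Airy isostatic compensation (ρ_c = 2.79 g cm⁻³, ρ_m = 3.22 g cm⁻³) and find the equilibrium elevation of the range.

5.19 km

For local isostatic compensation: ρ_c h = (ρ_m − ρ_c) r.
h = r (ρ_m − ρ_c) / ρ_c = 33.7 km × (3.22 − 2.79) / 2.79 = 5.19 km.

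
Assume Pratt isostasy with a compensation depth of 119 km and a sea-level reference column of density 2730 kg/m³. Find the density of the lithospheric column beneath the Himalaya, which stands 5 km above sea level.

Pratt balance: ρ_ref D = ρ (D + h).
ρ = ρ_ref D/(D + h) = 2730 × 119 km/(119 km + 5 km) = 2620 kg/m³.

2620 kg/m³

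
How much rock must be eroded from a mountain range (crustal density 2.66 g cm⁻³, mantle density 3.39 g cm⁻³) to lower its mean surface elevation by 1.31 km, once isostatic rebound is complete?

6.08 km

Net drop Δ = e − u = e − e ρ_c/ρ_m = e (ρ_m − ρ_c)/ρ_m.
e = Δ ρ_m/(ρ_m − ρ_c) = 1.31 km × 3.39/0.73 = 6.08 km.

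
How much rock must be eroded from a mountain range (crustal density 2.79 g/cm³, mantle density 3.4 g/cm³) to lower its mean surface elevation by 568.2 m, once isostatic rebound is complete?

Net drop Δ = e − u = e − e ρ_c/ρ_m = e (ρ_m − ρ_c)/ρ_m.
e = Δ ρ_m/(ρ_m − ρ_c) = 568.2 m × 3.4/0.61 = 3170 m.

3170 m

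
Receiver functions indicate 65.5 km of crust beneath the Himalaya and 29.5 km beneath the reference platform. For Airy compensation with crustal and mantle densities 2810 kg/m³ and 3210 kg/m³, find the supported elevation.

4.49 km

Excess crust Δ = 65.5 km − 29.5 km = 36 km, split between elevation h and root r with h + r = Δ.
Airy balance ρ_c h = (ρ_m − ρ_c) r gives r = h ρ_c/(ρ_m − ρ_c), so h (1 + ρ_c/(ρ_m − ρ_c)) = Δ, i.e. h = Δ (ρ_m − ρ_c)/ρ_m.
h = 36 km × 400/3210 = 4.49 km.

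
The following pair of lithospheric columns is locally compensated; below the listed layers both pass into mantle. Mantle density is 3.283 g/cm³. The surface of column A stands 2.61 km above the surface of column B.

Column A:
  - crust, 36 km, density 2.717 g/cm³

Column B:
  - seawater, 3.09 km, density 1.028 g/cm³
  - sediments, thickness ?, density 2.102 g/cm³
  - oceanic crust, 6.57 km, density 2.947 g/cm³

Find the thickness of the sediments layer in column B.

Take the compensation level at the base of the deeper column (depth z_c below the surface of column A) and equate Σ ρ_i t_i down to z_c; mantle fills any gap and the z_c terms cancel.
Column A: 36×2.717 + (z_c − 36)×3.283
Column B: 2.61×0 + 3.09×1.028 + x×2.102 + 6.57×2.947 + (z_c − 2.61 − 9.66 − x)×3.283
The z_c×3.283 term appears on both sides and cancels. Collect the known terms of each column as K = Σ(ρt)_known − 3.283 × (depth of known layers): K_A = 97.812 − 3.283×36 = −20.376; K_B = 22.53831 − 3.283×(2.61 + 9.66) = −17.7441.
Balance: K_A = K_B − x×(3.283 − 2.102), so x = (K_B − K_A)/(3.283 − 2.102) = 2.6319/1.181 = 2.23 km.

2.23 km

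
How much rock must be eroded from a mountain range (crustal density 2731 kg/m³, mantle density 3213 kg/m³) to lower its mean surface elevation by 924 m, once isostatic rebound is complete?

Net drop Δ = e − u = e − e ρ_c/ρ_m = e (ρ_m − ρ_c)/ρ_m.
e = Δ ρ_m/(ρ_m − ρ_c) = 924 m × 3213/482 = 6160 m.

6160 m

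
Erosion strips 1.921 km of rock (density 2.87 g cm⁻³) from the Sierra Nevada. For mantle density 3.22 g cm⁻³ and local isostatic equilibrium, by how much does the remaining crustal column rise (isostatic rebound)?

Unloading: uplift u = e ρ_c/ρ_m = 1.921 km × 2.87/3.22 = 1.71 km.

1.71 km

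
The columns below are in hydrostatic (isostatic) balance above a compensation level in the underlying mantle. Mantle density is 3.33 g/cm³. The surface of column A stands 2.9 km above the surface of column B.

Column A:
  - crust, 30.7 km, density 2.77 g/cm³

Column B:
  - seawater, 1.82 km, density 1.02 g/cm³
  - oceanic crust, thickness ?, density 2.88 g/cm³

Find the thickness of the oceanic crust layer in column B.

Take the compensation level at the base of the deeper column (depth z_c below the surface of column A) and equate Σ ρ_i t_i down to z_c; mantle fills any gap and the z_c terms cancel.
Column A: 30.7×2.77 + (z_c − 30.7)×3.33
Column B: 2.9×0 + 1.82×1.02 + x×2.88 + (z_c − 2.9 − 1.82 − x)×3.33
The z_c×3.33 term appears on both sides and cancels. Collect the known terms of each column as K = Σ(ρt)_known − 3.33 × (depth of known layers): K_A = 85.039 − 3.33×30.7 = −17.192; K_B = 1.8564 − 3.33×(2.9 + 1.82) = −13.8612.
Balance: K_A = K_B − x×(3.33 − 2.88), so x = (K_B − K_A)/(3.33 − 2.88) = 3.3308/0.45 = 7.4 km.

7.4 km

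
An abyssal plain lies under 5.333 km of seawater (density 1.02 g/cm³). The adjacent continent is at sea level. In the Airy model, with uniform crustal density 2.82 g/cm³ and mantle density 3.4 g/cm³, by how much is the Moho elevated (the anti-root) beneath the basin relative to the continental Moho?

16.6 km

Equating mass per unit area of the two columns: replacing crust with seawater at the top is compensated by replacing crust with mantle at the base: d (ρ_c − ρ_w) = a (ρ_m − ρ_c).
a = d (ρ_c − ρ_w)/(ρ_m − ρ_c) = 5.333 km × 1.8/0.58 = 16.6 km.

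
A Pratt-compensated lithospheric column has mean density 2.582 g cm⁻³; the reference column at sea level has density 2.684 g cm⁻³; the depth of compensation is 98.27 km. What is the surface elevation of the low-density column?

ρ_ref D = ρ (D + h) → h = D (ρ_ref − ρ)/ρ.
h = 98.27 km × (2.684 − 2.582)/2.582 = 3.88 km.

3.88 km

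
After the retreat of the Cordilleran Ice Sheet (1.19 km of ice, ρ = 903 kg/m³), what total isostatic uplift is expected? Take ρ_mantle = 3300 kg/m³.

Removing the load lets mantle flow back in; uplift u satisfies ρ_ice t = ρ_m u.
u = t ρ_ice/ρ_m = 1.19 km × 903/3300 = 0.326 km.

0.326 km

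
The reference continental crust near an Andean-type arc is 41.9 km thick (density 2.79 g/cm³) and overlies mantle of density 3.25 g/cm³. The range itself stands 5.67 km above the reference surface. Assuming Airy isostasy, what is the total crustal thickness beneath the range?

82 km

Root depth r = h ρ_c / (ρ_m − ρ_c) = 5.67 km × 2.79 / 0.46 = 34.39 km.
Total thickness = T + h + r = 41.9 km + 5.67 km + 34.39 km = 82 km.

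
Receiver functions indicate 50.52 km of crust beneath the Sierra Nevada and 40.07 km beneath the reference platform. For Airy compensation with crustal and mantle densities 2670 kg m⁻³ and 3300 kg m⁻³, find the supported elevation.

Excess crust Δ = 50.52 km − 40.07 km = 10.45 km, split between elevation h and root r with h + r = Δ.
Airy balance ρ_c h = (ρ_m − ρ_c) r gives r = h ρ_c/(ρ_m − ρ_c), so h (1 + ρ_c/(ρ_m − ρ_c)) = Δ, i.e. h = Δ (ρ_m − ρ_c)/ρ_m.
h = 10.45 km × 630/3300 = 2 km.

2 km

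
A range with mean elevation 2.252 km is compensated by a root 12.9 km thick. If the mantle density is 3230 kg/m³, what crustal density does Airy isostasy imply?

2750 kg/m³

ρ_c h = (ρ_m − ρ_c) r → ρ_c (h + r) = ρ_m r → ρ_c = ρ_m r / (h + r).
ρ_c = 3230 × 12.9 km / (2.252 km + 12.9 km) = 2750 kg/m³.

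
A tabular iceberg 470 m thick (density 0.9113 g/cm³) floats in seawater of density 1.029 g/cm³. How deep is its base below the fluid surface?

416 m

Draft d = t ρ_obj/ρ_fluid = 470 m × 0.9113/1.029 = 416 m.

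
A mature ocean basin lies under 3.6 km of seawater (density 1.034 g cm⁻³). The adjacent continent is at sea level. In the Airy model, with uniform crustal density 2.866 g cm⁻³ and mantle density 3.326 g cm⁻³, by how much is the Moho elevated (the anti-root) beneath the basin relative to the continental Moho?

Balancing pressure at the compensation depth: replacing crust with seawater at the top is compensated by replacing crust with mantle at the base: d (ρ_c − ρ_w) = a (ρ_m − ρ_c).
a = d (ρ_c − ρ_w)/(ρ_m − ρ_c) = 3.6 km × 1.832/0.46 = 14.3 km.

14.3 km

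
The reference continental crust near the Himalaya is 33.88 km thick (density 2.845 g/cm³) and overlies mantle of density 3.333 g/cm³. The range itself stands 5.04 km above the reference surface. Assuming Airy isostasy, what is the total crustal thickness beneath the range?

Root depth r = h ρ_c / (ρ_m − ρ_c) = 5.04 km × 2.845 / 0.488 = 29.38 km.
Total thickness = T + h + r = 33.88 km + 5.04 km + 29.38 km = 68.3 km.

68.3 km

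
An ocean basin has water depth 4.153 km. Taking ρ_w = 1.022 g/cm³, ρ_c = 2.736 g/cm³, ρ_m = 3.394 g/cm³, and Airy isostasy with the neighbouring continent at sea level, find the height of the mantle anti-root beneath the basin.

In Airy isostatic equilibrium: replacing crust with seawater at the top is compensated by replacing crust with mantle at the base: d (ρ_c − ρ_w) = a (ρ_m − ρ_c).
a = d (ρ_c − ρ_w)/(ρ_m − ρ_c) = 4.153 km × 1.714/0.658 = 10.8 km.

10.8 km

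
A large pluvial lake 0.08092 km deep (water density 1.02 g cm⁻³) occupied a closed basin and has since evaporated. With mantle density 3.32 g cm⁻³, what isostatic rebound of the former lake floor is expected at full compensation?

u = d ρ_w/ρ_m = 0.08092 km × 1.02/3.32 = 0.0249 km.

0.0249 km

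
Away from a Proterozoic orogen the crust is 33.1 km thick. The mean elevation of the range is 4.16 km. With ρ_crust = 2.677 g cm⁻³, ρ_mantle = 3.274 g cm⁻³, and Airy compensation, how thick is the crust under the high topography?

Root depth r = h ρ_c / (ρ_m − ρ_c) = 4.16 km × 2.677 / 0.597 = 18.65 km.
Total thickness = T + h + r = 33.1 km + 4.16 km + 18.65 km = 55.9 km.

55.9 km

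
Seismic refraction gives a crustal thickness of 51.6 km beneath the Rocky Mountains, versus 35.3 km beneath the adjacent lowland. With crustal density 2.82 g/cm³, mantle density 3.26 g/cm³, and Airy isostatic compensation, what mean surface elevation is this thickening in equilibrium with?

Excess crust Δ = 51.6 km − 35.3 km = 16.3 km, split between elevation h and root r with h + r = Δ.
Airy balance ρ_c h = (ρ_m − ρ_c) r gives r = h ρ_c/(ρ_m − ρ_c), so h (1 + ρ_c/(ρ_m − ρ_c)) = Δ, i.e. h = Δ (ρ_m − ρ_c)/ρ_m.
h = 16.3 km × 0.44/3.26 = 2.2 km.

2.2 km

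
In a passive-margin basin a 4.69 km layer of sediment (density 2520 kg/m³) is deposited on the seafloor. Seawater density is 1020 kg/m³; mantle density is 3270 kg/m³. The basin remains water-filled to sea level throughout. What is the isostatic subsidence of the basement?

Submarine loading: the sediment displaces seawater, and the subsidence is in turn flooded, so s (ρ_m − ρ_w) = t (ρ_sed − ρ_w).
s = 4.69 km × (2520 − 1020) / (3270 − 1020) = 3.13 km.

3.13 km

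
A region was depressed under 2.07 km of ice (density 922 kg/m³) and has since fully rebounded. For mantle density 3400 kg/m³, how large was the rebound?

Removing the load lets mantle flow back in; uplift u satisfies ρ_ice t = ρ_m u.
u = t ρ_ice/ρ_m = 2.07 km × 922/3400 = 0.561 km.

0.561 km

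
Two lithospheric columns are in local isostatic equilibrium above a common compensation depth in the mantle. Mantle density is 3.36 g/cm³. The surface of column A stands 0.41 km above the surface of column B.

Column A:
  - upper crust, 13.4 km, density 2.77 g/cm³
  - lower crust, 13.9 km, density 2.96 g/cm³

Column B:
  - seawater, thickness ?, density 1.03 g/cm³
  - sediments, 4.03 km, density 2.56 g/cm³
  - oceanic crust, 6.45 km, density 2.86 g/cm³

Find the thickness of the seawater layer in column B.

Take the compensation level at the base of the deeper column (depth z_c below the surface of column A) and equate Σ ρ_i t_i down to z_c; mantle fills any gap and the z_c terms cancel.
Column A: 13.4×2.77 + 13.9×2.96 + (z_c − 27.3)×3.36
Column B: 0.41×0 + x×1.03 + 4.03×2.56 + 6.45×2.86 + (z_c − 0.41 − 10.48 − x)×3.36
The z_c×3.36 term appears on both sides and cancels. Collect the known terms of each column as K = Σ(ρt)_known − 3.36 × (depth of known layers): K_A = 78.262 − 3.36×27.3 = −13.466; K_B = 28.7638 − 3.36×(0.41 + 10.48) = −7.8266.
Balance: K_A = K_B − x×(3.36 − 1.03), so x = (K_B − K_A)/(3.36 − 1.03) = 5.6394/2.33 = 2.42 km.

2.42 km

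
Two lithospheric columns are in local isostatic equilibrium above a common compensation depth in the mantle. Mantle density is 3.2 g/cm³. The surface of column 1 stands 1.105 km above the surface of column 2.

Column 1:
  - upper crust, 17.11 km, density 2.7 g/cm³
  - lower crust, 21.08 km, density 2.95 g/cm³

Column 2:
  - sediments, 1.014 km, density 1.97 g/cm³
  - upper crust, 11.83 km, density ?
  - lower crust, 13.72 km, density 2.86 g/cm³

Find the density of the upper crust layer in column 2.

Take the compensation level at the base of the deeper column (depth z_c below the surface of column 1) and equate Σ ρ_i t_i down to z_c; mantle fills any gap and the z_c terms cancel.
Column 1: 17.11×2.7 + 21.08×2.95 + (z_c − 38.19)×3.2
Column 2: 1.105×0 + 1.014×1.97 + 11.83×ρ + 13.72×2.86 + (z_c − 1.105 − 26.564)×3.2
The z_c×3.2 term appears on both sides and cancels. Collect the known terms of each column as K = Σ(ρt)_known − 3.2 × (depth of known layers): K_1 = 108.383 − 3.2×38.19 = −13.825; K_2 = 41.23678 − 3.2×(1.105 + 26.564) = −47.30402.
Balance: K_1 = K_2 + 11.83×ρ, so ρ = (K_1 − K_2)/11.83 = 33.479/11.83 = 2.83 g/cm³.

2.83 g/cm³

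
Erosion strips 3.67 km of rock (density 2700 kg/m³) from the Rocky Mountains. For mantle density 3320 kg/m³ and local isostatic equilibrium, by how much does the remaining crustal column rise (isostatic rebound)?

Unloading: uplift u = e ρ_c/ρ_m = 3.67 km × 2700/3320 = 2.98 km.

2.98 km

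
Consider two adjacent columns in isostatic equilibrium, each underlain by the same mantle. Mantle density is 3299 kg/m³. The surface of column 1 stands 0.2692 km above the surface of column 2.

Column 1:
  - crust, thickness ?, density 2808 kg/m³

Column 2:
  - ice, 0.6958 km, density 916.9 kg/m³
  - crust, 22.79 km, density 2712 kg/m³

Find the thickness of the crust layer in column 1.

32.4 km

Take the compensation level at the base of the deeper column (depth z_c below the surface of column 1) and equate Σ ρ_i t_i down to z_c; mantle fills any gap and the z_c terms cancel.
Column 1: x×2808 + (z_c − 0 − x)×3299
Column 2: 0.2692×0 + 0.6958×916.9 + 22.79×2712 + (z_c − 0.2692 − 23.4858)×3299
The z_c×3299 term appears on both sides and cancels. Collect the known terms of each column as K = Σ(ρt)_known − 3299 × (depth of known layers): K_1 = 0 − 3299×0 = 0; K_2 = 62444.459 − 3299×(0.2692 + 23.4858) = −15923.286.
Balance: K_1 − x×(3299 − 2808) = K_2, so x = (K_1 − K_2)/(3299 − 2808) = 15923.3/491 = 32.4 km.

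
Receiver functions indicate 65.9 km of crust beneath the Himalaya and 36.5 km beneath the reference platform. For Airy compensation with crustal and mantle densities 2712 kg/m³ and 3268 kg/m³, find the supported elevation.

5 km

Excess crust Δ = 65.9 km − 36.5 km = 29.4 km, split between elevation h and root r with h + r = Δ.
Airy balance ρ_c h = (ρ_m − ρ_c) r gives r = h ρ_c/(ρ_m − ρ_c), so h (1 + ρ_c/(ρ_m − ρ_c)) = Δ, i.e. h = Δ (ρ_m − ρ_c)/ρ_m.
h = 29.4 km × 556/3268 = 5 km.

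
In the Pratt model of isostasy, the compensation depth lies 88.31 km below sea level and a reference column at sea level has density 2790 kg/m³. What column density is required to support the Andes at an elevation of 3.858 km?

2670 kg/m³

Pratt balance: ρ_ref D = ρ (D + h).
ρ = ρ_ref D/(D + h) = 2790 × 88.31 km/(88.31 km + 3.858 km) = 2670 kg/m³.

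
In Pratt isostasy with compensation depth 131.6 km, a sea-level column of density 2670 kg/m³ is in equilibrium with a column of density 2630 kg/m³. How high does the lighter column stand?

2 km

ρ_ref D = ρ (D + h) → h = D (ρ_ref − ρ)/ρ.
h = 131.6 km × (2670 − 2630)/2630 = 2 km.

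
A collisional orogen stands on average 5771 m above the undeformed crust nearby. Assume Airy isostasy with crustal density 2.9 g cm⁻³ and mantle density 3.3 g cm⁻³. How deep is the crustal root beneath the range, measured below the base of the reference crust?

Balancing pressure at the compensation depth: the weight of the topography is balanced by the buoyancy of the root, ρ_c h = (ρ_m − ρ_c) r.
r = h · ρ_c / (ρ_m − ρ_c) = 5771 m × 2.9 / (3.3 − 2.9) = 41800 m.

41800 m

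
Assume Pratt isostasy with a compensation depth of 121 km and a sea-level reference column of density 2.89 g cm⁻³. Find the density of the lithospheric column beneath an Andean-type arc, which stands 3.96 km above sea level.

2.8 g cm⁻³

Pratt balance: ρ_ref D = ρ (D + h).
ρ = ρ_ref D/(D + h) = 2.89 × 121 km/(121 km + 3.96 km) = 2.8 g cm⁻³.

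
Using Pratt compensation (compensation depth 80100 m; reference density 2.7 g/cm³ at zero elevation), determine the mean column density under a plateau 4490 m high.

Pratt balance: ρ_ref D = ρ (D + h).
ρ = ρ_ref D/(D + h) = 2.7 × 80100 m/(80100 m + 4490 m) = 2.56 g/cm³.

2.56 g/cm³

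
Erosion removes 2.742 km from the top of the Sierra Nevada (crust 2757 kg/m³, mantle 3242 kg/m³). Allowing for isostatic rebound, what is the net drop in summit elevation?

0.41 km

Rebound u = e ρ_c/ρ_m = 2.742 km × 2757/3242 = 2.332 km.
Net surface drop = e − u = 2.742 km − 2.332 km = e (ρ_m − ρ_c)/ρ_m = 0.41 km.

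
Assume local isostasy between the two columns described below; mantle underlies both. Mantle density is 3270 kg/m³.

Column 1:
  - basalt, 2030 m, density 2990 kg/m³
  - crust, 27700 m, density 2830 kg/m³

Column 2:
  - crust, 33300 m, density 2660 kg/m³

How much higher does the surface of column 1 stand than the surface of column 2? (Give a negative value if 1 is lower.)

For any compensation level in the mantle, the mantle terms cancel and isostasy reduces to e = (Σt_1 − Σt_2) − (Σ(ρt)_1 − Σ(ρt)_2) / ρ_m.
Σt_1 = 29730 m; Σt_2 = 33300 m; Σ(ρt)_1 = 84460700; Σ(ρt)_2 = 88578000 (in m·kg/m³).
e = (29730 − 33300) − (84460700 − 88578000) / 3270 = −2310 m.

−2310 m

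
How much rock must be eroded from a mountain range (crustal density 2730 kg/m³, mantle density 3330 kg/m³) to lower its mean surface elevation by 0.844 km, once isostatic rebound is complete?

4.68 km

Net drop Δ = e − u = e − e ρ_c/ρ_m = e (ρ_m − ρ_c)/ρ_m.
e = Δ ρ_m/(ρ_m − ρ_c) = 0.844 km × 3330/600 = 4.68 km.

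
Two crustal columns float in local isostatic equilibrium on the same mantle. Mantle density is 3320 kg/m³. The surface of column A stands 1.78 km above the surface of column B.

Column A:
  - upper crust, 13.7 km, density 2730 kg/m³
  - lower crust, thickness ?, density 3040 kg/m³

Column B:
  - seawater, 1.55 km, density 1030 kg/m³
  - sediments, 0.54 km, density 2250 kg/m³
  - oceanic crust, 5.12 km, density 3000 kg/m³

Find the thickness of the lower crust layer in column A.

12.8 km

Take the compensation level at the base of the deeper column (depth z_c below the surface of column A) and equate Σ ρ_i t_i down to z_c; mantle fills any gap and the z_c terms cancel.
Column A: 13.7×2730 + x×3040 + (z_c − 13.7 − x)×3320
Column B: 1.78×0 + 1.55×1030 + 0.54×2250 + 5.12×3000 + (z_c − 1.78 − 7.21)×3320
The z_c×3320 term appears on both sides and cancels. Collect the known terms of each column as K = Σ(ρt)_known − 3320 × (depth of known layers): K_A = 37401 − 3320×13.7 = −8083; K_B = 18171.5 − 3320×(1.78 + 7.21) = −11675.3.
Balance: K_A − x×(3320 − 3040) = K_B, so x = (K_A − K_B)/(3320 − 3040) = 3592.3/280 = 12.8 km.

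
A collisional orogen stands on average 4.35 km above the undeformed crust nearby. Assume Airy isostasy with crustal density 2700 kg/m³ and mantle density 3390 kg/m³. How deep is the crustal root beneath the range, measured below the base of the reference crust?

Isostatic balance requires: the weight of the topography is balanced by the buoyancy of the root, ρ_c h = (ρ_m − ρ_c) r.
r = h · ρ_c / (ρ_m − ρ_c) = 4.35 km × 2700 / (3390 − 2700) = 17 km.

17 km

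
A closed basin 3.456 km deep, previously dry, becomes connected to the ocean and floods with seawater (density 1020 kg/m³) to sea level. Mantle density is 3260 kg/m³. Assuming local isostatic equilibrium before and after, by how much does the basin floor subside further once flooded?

After flooding the water column is d + s deep. Its weight must equal the weight of mantle displaced by the extra subsidence s: (d + s) ρ_w = s ρ_m.
s = d ρ_w / (ρ_m − ρ_w) = 3.456 km × 1020/(3260 − 1020) = 1.57 km.

1.57 km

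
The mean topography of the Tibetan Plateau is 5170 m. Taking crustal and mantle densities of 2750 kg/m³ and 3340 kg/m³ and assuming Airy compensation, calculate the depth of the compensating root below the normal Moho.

24100 m

By Archimedes' principle applied to the lithosphere: the weight of the topography is balanced by the buoyancy of the root, ρ_c h = (ρ_m − ρ_c) r.
r = h · ρ_c / (ρ_m − ρ_c) = 5170 m × 2750 / (3340 − 2750) = 24100 m.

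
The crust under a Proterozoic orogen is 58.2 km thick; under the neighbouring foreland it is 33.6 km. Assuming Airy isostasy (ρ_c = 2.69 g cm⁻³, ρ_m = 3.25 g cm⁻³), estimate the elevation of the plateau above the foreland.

Excess crust Δ = 58.2 km − 33.6 km = 24.6 km, split between elevation h and root r with h + r = Δ.
Airy balance ρ_c h = (ρ_m − ρ_c) r gives r = h ρ_c/(ρ_m − ρ_c), so h (1 + ρ_c/(ρ_m − ρ_c)) = Δ, i.e. h = Δ (ρ_m − ρ_c)/ρ_m.
h = 24.6 km × 0.56/3.25 = 4.24 km.

4.24 km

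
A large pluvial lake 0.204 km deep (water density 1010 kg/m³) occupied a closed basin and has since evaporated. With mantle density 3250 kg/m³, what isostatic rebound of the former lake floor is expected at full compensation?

u = d ρ_w/ρ_m = 0.204 km × 1010/3250 = 0.0634 km.

0.0634 km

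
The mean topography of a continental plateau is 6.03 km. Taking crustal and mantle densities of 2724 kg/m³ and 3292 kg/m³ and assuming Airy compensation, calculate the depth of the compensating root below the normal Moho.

Equating mass per unit area of the two columns: the weight of the topography is balanced by the buoyancy of the root, ρ_c h = (ρ_m − ρ_c) r.
r = h · ρ_c / (ρ_m − ρ_c) = 6.03 km × 2724 / (3292 − 2724) = 28.9 km.

28.9 km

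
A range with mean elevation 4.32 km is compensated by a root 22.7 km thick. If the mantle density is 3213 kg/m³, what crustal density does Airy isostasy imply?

ρ_c h = (ρ_m − ρ_c) r → ρ_c (h + r) = ρ_m r → ρ_c = ρ_m r / (h + r).
ρ_c = 3213 × 22.7 km / (4.32 km + 22.7 km) = 2700 kg/m³.

2700 kg/m³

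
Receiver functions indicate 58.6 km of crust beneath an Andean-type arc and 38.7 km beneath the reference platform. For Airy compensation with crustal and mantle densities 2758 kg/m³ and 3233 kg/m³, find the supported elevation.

Excess crust Δ = 58.6 km − 38.7 km = 19.9 km, split between elevation h and root r with h + r = Δ.
Airy balance ρ_c h = (ρ_m − ρ_c) r gives r = h ρ_c/(ρ_m − ρ_c), so h (1 + ρ_c/(ρ_m − ρ_c)) = Δ, i.e. h = Δ (ρ_m − ρ_c)/ρ_m.
h = 19.9 km × 475/3233 = 2.92 km.

2.92 km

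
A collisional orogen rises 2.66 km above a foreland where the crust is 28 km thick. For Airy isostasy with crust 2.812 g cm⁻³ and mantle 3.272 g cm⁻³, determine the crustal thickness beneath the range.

Root depth r = h ρ_c / (ρ_m − ρ_c) = 2.66 km × 2.812 / 0.46 = 16.26 km.
Total thickness = T + h + r = 28 km + 2.66 km + 16.26 km = 46.9 km.

46.9 km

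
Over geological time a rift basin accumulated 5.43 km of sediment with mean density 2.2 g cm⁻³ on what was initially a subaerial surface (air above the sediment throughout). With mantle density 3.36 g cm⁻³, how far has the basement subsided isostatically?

Subaerial load: s = t ρ_sed / ρ_m = 5.43 km × 2.2/3.36 = 3.56 km.

3.56 km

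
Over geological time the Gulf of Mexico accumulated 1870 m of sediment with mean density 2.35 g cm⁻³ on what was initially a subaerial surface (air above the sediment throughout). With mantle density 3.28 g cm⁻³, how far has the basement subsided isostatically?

Subaerial load: s = t ρ_sed / ρ_m = 1870 m × 2.35/3.28 = 1340 m.

1340 m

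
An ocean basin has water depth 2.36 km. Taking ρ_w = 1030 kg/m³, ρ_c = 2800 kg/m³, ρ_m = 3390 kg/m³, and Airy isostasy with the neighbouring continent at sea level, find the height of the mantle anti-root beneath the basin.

For local isostatic compensation: replacing crust with seawater at the top is compensated by replacing crust with mantle at the base: d (ρ_c − ρ_w) = a (ρ_m − ρ_c).
a = d (ρ_c − ρ_w)/(ρ_m − ρ_c) = 2.36 km × 1770/590 = 7.08 km.

7.08 km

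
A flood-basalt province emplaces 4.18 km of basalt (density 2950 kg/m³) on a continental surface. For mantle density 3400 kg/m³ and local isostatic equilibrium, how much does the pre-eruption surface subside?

3.63 km

Subaerial loading: s = t ρ_load / ρ_m.
s = 4.18 km × 2950/3400 = 3.63 km.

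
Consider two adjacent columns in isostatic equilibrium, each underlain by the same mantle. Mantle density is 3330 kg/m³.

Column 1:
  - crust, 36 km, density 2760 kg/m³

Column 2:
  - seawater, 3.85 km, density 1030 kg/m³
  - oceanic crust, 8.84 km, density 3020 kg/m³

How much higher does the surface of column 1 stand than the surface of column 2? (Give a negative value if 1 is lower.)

For any compensation level in the mantle, the mantle terms cancel and isostasy reduces to e = (Σt_1 − Σt_2) − (Σ(ρt)_1 − Σ(ρt)_2) / ρ_m.
Σt_1 = 36 km; Σt_2 = 12.69 km; Σ(ρt)_1 = 99360; Σ(ρt)_2 = 30662.3 (in km·kg/m³).
e = (36 − 12.69) − (99360 − 30662.3) / 3330 = 2.68 km.

2.68 km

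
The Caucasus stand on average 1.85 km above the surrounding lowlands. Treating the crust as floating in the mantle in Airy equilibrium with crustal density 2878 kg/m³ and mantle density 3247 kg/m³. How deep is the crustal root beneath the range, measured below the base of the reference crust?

14.4 km

For local isostatic compensation: the weight of the topography is balanced by the buoyancy of the root, ρ_c h = (ρ_m − ρ_c) r.
r = h · ρ_c / (ρ_m − ρ_c) = 1.85 km × 2878 / (3247 − 2878) = 14.4 km.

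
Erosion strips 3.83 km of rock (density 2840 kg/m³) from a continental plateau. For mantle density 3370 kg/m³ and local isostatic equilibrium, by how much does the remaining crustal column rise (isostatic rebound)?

Unloading: uplift u = e ρ_c/ρ_m = 3.83 km × 2840/3370 = 3.23 km.

3.23 km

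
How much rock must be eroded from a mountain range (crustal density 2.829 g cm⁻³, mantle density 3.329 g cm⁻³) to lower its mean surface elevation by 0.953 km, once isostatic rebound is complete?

6.35 km

Net drop Δ = e − u = e − e ρ_c/ρ_m = e (ρ_m − ρ_c)/ρ_m.
e = Δ ρ_m/(ρ_m − ρ_c) = 0.953 km × 3.329/0.5 = 6.35 km.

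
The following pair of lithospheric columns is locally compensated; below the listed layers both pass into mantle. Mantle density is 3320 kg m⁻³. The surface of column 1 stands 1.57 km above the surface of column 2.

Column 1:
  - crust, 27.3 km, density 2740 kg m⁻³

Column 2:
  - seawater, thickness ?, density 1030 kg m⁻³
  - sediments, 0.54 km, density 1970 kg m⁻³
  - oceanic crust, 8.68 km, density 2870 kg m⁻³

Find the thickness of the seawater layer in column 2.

Take the compensation level at the base of the deeper column (depth z_c below the surface of column 1) and equate Σ ρ_i t_i down to z_c; mantle fills any gap and the z_c terms cancel.
Column 1: 27.3×2740 + (z_c − 27.3)×3320
Column 2: 1.57×0 + x×1030 + 0.54×1970 + 8.68×2870 + (z_c − 1.57 − 9.22 − x)×3320
The z_c×3320 term appears on both sides and cancels. Collect the known terms of each column as K = Σ(ρt)_known − 3320 × (depth of known layers): K_1 = 74802 − 3320×27.3 = −15834; K_2 = 25975.4 − 3320×(1.57 + 9.22) = −9847.4.
Balance: K_1 = K_2 − x×(3320 − 1030), so x = (K_2 − K_1)/(3320 − 1030) = 5986.6/2290 = 2.61 km.

2.61 km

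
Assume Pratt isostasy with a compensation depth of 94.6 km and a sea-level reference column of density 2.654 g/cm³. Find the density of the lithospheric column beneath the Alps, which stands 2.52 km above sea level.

Pratt balance: ρ_ref D = ρ (D + h).
ρ = ρ_ref D/(D + h) = 2.654 × 94.6 km/(94.6 km + 2.52 km) = 2.59 g/cm³.

2.59 g/cm³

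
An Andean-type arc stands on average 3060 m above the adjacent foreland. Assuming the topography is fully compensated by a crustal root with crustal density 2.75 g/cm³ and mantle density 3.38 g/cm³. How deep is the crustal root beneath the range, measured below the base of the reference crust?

13400 m

In Airy isostatic equilibrium: the weight of the topography is balanced by the buoyancy of the root, ρ_c h = (ρ_m − ρ_c) r.
r = h · ρ_c / (ρ_m − ρ_c) = 3060 m × 2.75 / (3.38 − 2.75) = 13400 m.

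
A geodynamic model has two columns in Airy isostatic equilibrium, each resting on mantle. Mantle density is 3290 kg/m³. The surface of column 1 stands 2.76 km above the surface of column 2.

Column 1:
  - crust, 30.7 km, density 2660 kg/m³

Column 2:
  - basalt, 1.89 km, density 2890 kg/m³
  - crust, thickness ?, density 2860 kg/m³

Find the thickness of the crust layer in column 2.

Take the compensation level at the base of the deeper column (depth z_c below the surface of column 1) and equate Σ ρ_i t_i down to z_c; mantle fills any gap and the z_c terms cancel.
Column 1: 30.7×2660 + (z_c − 30.7)×3290
Column 2: 2.76×0 + 1.89×2890 + x×2860 + (z_c − 2.76 − 1.89 − x)×3290
The z_c×3290 term appears on both sides and cancels. Collect the known terms of each column as K = Σ(ρt)_known − 3290 × (depth of known layers): K_1 = 81662 − 3290×30.7 = −19341; K_2 = 5462.1 − 3290×(2.76 + 1.89) = −9836.4.
Balance: K_1 = K_2 − x×(3290 − 2860), so x = (K_2 − K_1)/(3290 − 2860) = 9504.6/430 = 22.1 km.

22.1 km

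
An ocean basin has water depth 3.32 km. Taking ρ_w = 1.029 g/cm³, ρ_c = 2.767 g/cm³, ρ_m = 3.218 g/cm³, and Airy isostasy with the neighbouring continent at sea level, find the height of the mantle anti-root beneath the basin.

For local isostatic compensation: replacing crust with seawater at the top is compensated by replacing crust with mantle at the base: d (ρ_c − ρ_w) = a (ρ_m − ρ_c).
a = d (ρ_c − ρ_w)/(ρ_m − ρ_c) = 3.32 km × 1.738/0.451 = 12.8 km.

12.8 km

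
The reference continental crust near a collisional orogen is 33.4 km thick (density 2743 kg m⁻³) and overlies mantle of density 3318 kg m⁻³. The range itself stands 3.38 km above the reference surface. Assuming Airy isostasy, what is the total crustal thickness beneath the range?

Root depth r = h ρ_c / (ρ_m − ρ_c) = 3.38 km × 2743 / 575 = 16.12 km.
Total thickness = T + h + r = 33.4 km + 3.38 km + 16.12 km = 52.9 km.

52.9 km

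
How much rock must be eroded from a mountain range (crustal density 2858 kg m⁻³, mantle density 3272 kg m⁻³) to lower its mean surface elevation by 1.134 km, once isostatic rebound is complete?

8.96 km

Net drop Δ = e − u = e − e ρ_c/ρ_m = e (ρ_m − ρ_c)/ρ_m.
e = Δ ρ_m/(ρ_m − ρ_c) = 1.134 km × 3272/414 = 8.96 km.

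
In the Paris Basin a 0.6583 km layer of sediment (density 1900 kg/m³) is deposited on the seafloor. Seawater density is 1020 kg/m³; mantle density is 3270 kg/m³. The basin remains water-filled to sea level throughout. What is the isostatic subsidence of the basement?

0.257 km

Submarine loading: the sediment displaces seawater, and the subsidence is in turn flooded, so s (ρ_m − ρ_w) = t (ρ_sed − ρ_w).
s = 0.6583 km × (1900 − 1020) / (3270 − 1020) = 0.257 km.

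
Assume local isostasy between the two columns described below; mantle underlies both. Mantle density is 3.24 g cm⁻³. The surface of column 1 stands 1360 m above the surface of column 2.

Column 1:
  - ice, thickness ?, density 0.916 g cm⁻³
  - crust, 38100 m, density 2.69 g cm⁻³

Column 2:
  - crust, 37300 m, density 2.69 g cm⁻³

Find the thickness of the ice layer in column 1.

1710 m

Take the compensation level at the base of the deeper column (depth z_c below the surface of column 1) and equate Σ ρ_i t_i down to z_c; mantle fills any gap and the z_c terms cancel.
Column 1: x×0.916 + 38100×2.69 + (z_c − 38100 − x)×3.24
Column 2: 1360×0 + 37300×2.69 + (z_c − 1360 − 37300)×3.24
The z_c×3.24 term appears on both sides and cancels. Collect the known terms of each column as K = Σ(ρt)_known − 3.24 × (depth of known layers): K_1 = 102489 − 3.24×38100 = −20955; K_2 = 100337 − 3.24×(1360 + 37300) = −24921.4.
Balance: K_1 − x×(3.24 − 0.916) = K_2, so x = (K_1 − K_2)/(3.24 − 0.916) = 3966.4/2.324 = 1710 m.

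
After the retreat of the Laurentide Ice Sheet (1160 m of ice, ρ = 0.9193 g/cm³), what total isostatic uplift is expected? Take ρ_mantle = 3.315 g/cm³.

Removing the load lets mantle flow back in; uplift u satisfies ρ_ice t = ρ_m u.
u = t ρ_ice/ρ_m = 1160 m × 0.9193/3.315 = 322 m.

322 m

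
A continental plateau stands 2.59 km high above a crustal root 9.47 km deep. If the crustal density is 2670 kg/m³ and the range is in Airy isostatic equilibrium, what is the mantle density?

Airy balance: ρ_c h = (ρ_m − ρ_c) r → ρ_m = ρ_c (1 + h/r).
ρ_m = 2670 × (1 + 2.59 km/9.47 km) = 3400 kg/m³.

3400 kg/m³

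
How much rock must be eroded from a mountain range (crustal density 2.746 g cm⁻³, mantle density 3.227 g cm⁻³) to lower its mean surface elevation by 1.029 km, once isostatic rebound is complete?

6.9 km

Net drop Δ = e − u = e − e ρ_c/ρ_m = e (ρ_m − ρ_c)/ρ_m.
e = Δ ρ_m/(ρ_m − ρ_c) = 1.029 km × 3.227/0.481 = 6.9 km.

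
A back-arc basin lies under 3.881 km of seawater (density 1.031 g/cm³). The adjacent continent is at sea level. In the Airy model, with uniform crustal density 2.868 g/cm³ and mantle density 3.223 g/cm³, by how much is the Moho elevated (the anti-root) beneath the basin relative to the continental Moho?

20.1 km

Isostatic balance requires: replacing crust with seawater at the top is compensated by replacing crust with mantle at the base: d (ρ_c − ρ_w) = a (ρ_m − ρ_c).
a = d (ρ_c − ρ_w)/(ρ_m − ρ_c) = 3.881 km × 1.837/0.355 = 20.1 km.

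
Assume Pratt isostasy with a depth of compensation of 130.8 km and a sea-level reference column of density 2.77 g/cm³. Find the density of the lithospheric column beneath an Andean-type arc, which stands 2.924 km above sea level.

Pratt balance: ρ_ref D = ρ (D + h).
ρ = ρ_ref D/(D + h) = 2.77 × 130.8 km/(130.8 km + 2.924 km) = 2.71 g/cm³.

2.71 g/cm³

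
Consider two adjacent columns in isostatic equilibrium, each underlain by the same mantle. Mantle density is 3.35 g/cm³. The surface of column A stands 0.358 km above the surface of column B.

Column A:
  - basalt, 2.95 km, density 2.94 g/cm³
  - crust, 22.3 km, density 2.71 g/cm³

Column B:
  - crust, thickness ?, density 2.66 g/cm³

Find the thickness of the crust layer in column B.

Take the compensation level at the base of the deeper column (depth z_c below the surface of column A) and equate Σ ρ_i t_i down to z_c; mantle fills any gap and the z_c terms cancel.
Column A: 2.95×2.94 + 22.3×2.71 + (z_c − 25.25)×3.35
Column B: 0.358×0 + x×2.66 + (z_c − 0.358 − 0 − x)×3.35
The z_c×3.35 term appears on both sides and cancels. Collect the known terms of each column as K = Σ(ρt)_known − 3.35 × (depth of known layers): K_A = 69.106 − 3.35×25.25 = −15.4815; K_B = 0 − 3.35×(0.358 + 0) = −1.1993.
Balance: K_A = K_B − x×(3.35 − 2.66), so x = (K_B − K_A)/(3.35 − 2.66) = 14.2822/0.69 = 20.7 km.

20.7 km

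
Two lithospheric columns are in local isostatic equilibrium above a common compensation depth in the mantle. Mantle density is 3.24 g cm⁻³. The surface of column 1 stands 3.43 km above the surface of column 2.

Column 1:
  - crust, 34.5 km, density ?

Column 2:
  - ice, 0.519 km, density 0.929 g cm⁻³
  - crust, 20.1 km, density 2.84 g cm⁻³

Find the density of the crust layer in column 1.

Take the compensation level at the base of the deeper column (depth z_c below the surface of column 1) and equate Σ ρ_i t_i down to z_c; mantle fills any gap and the z_c terms cancel.
Column 1: 34.5×ρ + (z_c − 34.5)×3.24
Column 2: 3.43×0 + 0.519×0.929 + 20.1×2.84 + (z_c − 3.43 − 20.619)×3.24
The z_c×3.24 term appears on both sides and cancels. Collect the known terms of each column as K = Σ(ρt)_known − 3.24 × (depth of known layers): K_1 = 0 − 3.24×34.5 = −111.78; K_2 = 57.566151 − 3.24×(3.43 + 20.619) = −20.352609.
Balance: K_1 + 34.5×ρ = K_2, so ρ = (K_2 − K_1)/34.5 = 91.4274/34.5 = 2.65 g cm⁻³.

2.65 g cm⁻³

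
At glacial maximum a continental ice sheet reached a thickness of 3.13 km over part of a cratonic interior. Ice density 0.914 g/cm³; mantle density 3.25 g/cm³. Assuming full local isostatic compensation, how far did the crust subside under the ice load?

0.88 km

Equating mass per unit area of the two columns: the ice load ρ_ice t is balanced by mantle displaced below, ρ_m s.
s = t ρ_ice / ρ_m = 3.13 km × 0.914/3.25 = 0.88 km.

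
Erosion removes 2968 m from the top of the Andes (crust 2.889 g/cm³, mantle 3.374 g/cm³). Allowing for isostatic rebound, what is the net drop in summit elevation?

Rebound u = e ρ_c/ρ_m = 2968 m × 2.889/3.374 = 2541 m.
Net surface drop = e − u = 2968 m − 2541 m = e (ρ_m − ρ_c)/ρ_m = 427 m.

427 m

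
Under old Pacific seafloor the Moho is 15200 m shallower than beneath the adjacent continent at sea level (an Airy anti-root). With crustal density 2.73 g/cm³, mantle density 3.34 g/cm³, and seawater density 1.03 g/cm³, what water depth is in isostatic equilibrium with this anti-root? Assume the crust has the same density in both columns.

Replacing a thickness d of crust by seawater at the top must be balanced by replacing crust with mantle at the base: d (ρ_c − ρ_w) = a (ρ_m − ρ_c).
d = a (ρ_m − ρ_c)/(ρ_c − ρ_w) = 15200 m × 0.61/1.7 = 5450 m.

5450 m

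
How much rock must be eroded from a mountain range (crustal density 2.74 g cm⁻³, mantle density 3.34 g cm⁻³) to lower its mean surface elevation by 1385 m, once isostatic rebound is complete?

Net drop Δ = e − u = e − e ρ_c/ρ_m = e (ρ_m − ρ_c)/ρ_m.
e = Δ ρ_m/(ρ_m − ρ_c) = 1385 m × 3.34/0.6 = 7710 m.

7710 m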